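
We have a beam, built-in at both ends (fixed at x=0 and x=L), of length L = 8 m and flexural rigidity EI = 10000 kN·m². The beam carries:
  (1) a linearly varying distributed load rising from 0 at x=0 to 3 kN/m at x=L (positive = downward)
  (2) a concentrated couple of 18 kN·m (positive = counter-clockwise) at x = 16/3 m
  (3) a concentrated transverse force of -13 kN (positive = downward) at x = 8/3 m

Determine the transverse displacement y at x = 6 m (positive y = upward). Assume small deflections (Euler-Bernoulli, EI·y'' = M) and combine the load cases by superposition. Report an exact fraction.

Load 1 — triangular load w₀=3 kN/m (0→w₀ over full span):
  y_1 = -w₀x²(L-x)²(x+2L)/(120LEI) = -3·6²·(8-6)²·(6+2·8)/(120·8·10000) = -99/100000 m
Load 2 — applied couple M₀=18 kN·m at a=16/3 m (b=L-a=8/3):
  y_2 = (R_Ax³/6 - M_Ax²/2 - M₀(x-a)²/2)/EI  [x>a] with R_A=3, M_A=6 = (3·6³/6 - 6·6²/2 - 18·(6-(16/3))²/2)/10000 = -1/2500 m
Load 3 — point force P=-13 kN at a=8/3 m (b=L-a=16/3):
  y_3 = -Pa²(L-x)²(3bL-(3b+a)(L-x))/(6L³EI)  [x>a] = -(-13)·(8/3)²·(8-6)²·(3·(16/3)·8-(3·(16/3)+(8/3))·(8-6))/(6·8³·10000) = 221/202500 m
Superposition: y = Σ y_i = -2419/8100000 m ≈ -0.000299 m

y(6) = -2419/8100000 m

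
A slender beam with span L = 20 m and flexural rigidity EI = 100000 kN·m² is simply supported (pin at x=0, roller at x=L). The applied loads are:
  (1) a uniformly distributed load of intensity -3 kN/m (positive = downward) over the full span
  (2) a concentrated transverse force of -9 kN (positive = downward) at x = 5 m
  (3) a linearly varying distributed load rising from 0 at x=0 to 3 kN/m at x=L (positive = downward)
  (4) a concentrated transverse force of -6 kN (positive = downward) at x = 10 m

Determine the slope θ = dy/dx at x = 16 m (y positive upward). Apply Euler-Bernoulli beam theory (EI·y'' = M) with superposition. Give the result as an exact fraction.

θ(16) = -76427/12000000 rad

Load 1 — uniform load w=-3 kN/m over full span:
  θ_1 = -w(L³-6Lx²+4x³)/(24EI) = -(-3)·(20³-6·20·16²+4·16³)/(24·100000) = -99/12500 rad
Load 2 — point force P=-9 kN at a=5 m (b=L-a=15):
  θ_2 = -Pa(2L²-6Lx+3x²+a²)/(6LEI)  [x>a] = -(-9)·5·(2·20²-6·20·16+3·16²+5²)/(6·20·100000) = -981/800000 rad
Load 3 — triangular load w₀=3 kN/m (0→w₀ over full span):
  θ_3 = -w₀(7L⁴-30L²x²+15x⁴)/(360LEI) = -3·(7·20⁴-30·20²·16²+15·16⁴)/(360·20·100000) = 757/187500 rad
Load 4 — point force P=-6 kN at a=10 m (b=L-a=10):
  θ_4 = -Pa(2L²-6Lx+3x²+a²)/(6LEI)  [x>a] = -(-6)·10·(2·20²-6·20·16+3·16²+10²)/(6·20·100000) = -63/50000 rad
Superposition: θ = Σ θ_i = -76427/12000000 rad ≈ -0.006369 rad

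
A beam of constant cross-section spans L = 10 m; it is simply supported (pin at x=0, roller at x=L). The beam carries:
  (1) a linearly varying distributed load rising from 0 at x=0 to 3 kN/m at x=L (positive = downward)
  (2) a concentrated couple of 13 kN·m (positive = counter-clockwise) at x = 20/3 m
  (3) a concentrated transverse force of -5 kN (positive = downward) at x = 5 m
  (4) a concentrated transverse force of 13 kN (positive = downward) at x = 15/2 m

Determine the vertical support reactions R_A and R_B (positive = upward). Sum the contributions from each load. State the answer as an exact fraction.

Load 1 — triangular load w₀=3 kN/m (0→w₀ over full span):
  R_A = w₀L/6 = 3·10/6 = 5 kN
  R_B = w₀L/3 = 3·10/3 = 10 kN
Load 2 — applied couple M₀=13 kN·m at a=20/3 m (b=L-a=10/3):
  R_A = M₀/L = 13/10 kN
  R_B = -M₀/L = -13/10 kN
Load 3 — point force P=-5 kN at a=5 m (b=L-a=5):
  R_A = Pb/L = (-5)·5/10 = -5/2 kN
  R_B = Pa/L = (-5)·5/10 = -5/2 kN
Load 4 — point force P=13 kN at a=15/2 m (b=L-a=5/2):
  R_A = Pb/L = 13·(5/2)/10 = 13/4 kN
  R_B = Pa/L = 13·(15/2)/10 = 39/4 kN
Superposition: R_A = 141/20 kN, R_B = 319/20 kN

R_A = 141/20 kN, R_B = 319/20 kN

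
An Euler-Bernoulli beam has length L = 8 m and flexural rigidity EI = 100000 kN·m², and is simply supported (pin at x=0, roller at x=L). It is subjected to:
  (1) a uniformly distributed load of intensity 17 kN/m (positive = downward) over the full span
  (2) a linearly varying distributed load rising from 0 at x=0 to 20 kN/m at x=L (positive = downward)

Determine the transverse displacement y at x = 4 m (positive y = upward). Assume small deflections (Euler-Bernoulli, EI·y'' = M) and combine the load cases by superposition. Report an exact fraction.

Load 1 — uniform load w=17 kN/m over full span:
  y_1 = -wx(L³-2Lx²+x³)/(24EI) = -17·4·(8³-2·8·4²+4³)/(24·100000) = -17/1875 m
Load 2 — triangular load w₀=20 kN/m (0→w₀ over full span):
  y_2 = -w₀x(7L⁴-10L²x²+3x⁴)/(360LEI) = -20·4·(7·8⁴-10·8²·4²+3·4⁴)/(360·8·100000) = -2/375 m
Superposition: y = Σ y_i = -9/625 m ≈ -0.014400 m

y(4) = -9/625 m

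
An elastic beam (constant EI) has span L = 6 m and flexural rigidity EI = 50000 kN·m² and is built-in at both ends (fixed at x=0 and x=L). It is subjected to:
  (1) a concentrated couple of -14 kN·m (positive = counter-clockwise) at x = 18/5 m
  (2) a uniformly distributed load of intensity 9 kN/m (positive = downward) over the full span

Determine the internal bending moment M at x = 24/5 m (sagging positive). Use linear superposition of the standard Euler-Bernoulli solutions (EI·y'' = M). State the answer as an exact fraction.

Load 1 — applied couple M₀=-14 kN·m at a=18/5 m (b=L-a=12/5):
  M_1 = R_Ax - M_A - M₀  [x>a] with R_A=-84/25, M_A=-112/25 = (-84/25)·(24/5) - (-112/25) - (-14) = 294/125 kN·m
Load 2 — uniform load w=9 kN/m over full span:
  M_2 = wLx/2 - wL²/12 - wx²/2 = 9·6·(24/5)/2 - 9·6²/12 - 9·(24/5)²/2 = -27/25 kN·m
Superposition: M = Σ M_i = 159/125 kN·m ≈ 1.272000 kN·m

M(24/5) = 159/125 kN·m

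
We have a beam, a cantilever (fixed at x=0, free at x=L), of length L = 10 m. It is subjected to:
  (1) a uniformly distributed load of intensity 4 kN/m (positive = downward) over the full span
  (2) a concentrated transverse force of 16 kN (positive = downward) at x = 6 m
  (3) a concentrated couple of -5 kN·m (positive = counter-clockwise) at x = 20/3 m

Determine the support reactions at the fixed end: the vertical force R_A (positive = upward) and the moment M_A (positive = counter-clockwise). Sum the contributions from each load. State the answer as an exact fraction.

R_A = 56 kN, M_A = 301 kN·m

Load 1 — uniform load w=4 kN/m over full span:
  R_A = wL = 4·10 = 40 kN
  M_A = wL²/2 = 4·10²/2 = 200 kN·m
Load 2 — point force P=16 kN at a=6 m (b=L-a=4):
  R_A = P = 16 kN
  M_A = Pa = 16·6 = 96 kN·m
Load 3 — applied couple M₀=-5 kN·m at a=20/3 m (b=L-a=10/3):
  R_A = 0 kN
  M_A = -M₀ = -(-5) = 5 kN·m
Superposition: R_A = 56 kN, M_A = 301 kN·m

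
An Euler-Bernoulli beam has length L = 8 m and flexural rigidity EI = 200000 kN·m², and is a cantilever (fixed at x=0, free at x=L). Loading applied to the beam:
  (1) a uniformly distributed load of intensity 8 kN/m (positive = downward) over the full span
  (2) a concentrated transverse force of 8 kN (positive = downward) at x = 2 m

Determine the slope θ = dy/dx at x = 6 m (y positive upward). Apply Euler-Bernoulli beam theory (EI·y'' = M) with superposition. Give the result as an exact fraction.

θ(6) = -43/12500 rad

Load 1 — uniform load w=8 kN/m over full span:
  θ_1 = -wx(x²-3Lx+3L²)/(6EI) = -8·6·(6²-3·8·6+3·8²)/(6·200000) = -21/6250 rad
Load 2 — point force P=8 kN at a=2 m (b=L-a=6):
  θ_2 = -Pa²/(2EI)  [x>a] = -8·2²/(2·200000) = -1/12500 rad
Superposition: θ = Σ θ_i = -43/12500 rad ≈ -0.003440 rad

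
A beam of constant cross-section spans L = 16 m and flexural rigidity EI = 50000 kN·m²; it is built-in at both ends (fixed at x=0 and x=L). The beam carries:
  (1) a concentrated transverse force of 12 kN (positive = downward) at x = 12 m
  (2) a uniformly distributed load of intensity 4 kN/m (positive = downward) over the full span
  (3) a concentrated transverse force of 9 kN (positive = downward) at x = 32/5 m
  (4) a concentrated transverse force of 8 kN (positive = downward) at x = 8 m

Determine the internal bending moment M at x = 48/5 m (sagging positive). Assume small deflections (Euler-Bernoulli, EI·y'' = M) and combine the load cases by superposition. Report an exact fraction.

M(48/5) = 117371/1875 kN·m

Load 1 — point force P=12 kN at a=12 m (b=L-a=4):
  M_1 = Pb²(3a+b)x/L³ - Pab²/L²  [x≤a] = 12·4²·(3·12+4)·(48/5)/16³ - 12·12·4²/16² = 9 kN·m
Load 2 — uniform load w=4 kN/m over full span:
  M_2 = wLx/2 - wL²/12 - wx²/2 = 4·16·(48/5)/2 - 4·16²/12 - 4·(48/5)²/2 = 2816/75 kN·m
Load 3 — point force P=9 kN at a=32/5 m (b=L-a=48/5):
  M_3 = Pa²(a+3b)(L-x)/L³ - Pa²b/L²  [x>a] = 9·(32/5)²·((32/5)+3·(48/5))·(16-(48/5))/16³ - 9·(32/5)²·(48/5)/16² = 4032/625 kN·m
Load 4 — point force P=8 kN at a=8 m (b=L-a=8):
  M_4 = Pa²(a+3b)(L-x)/L³ - Pa²b/L²  [x>a] = 8·8²·(8+3·8)·(16-(48/5))/16³ - 8·8²·8/16² = 48/5 kN·m
Superposition: M = Σ M_i = 117371/1875 kN·m ≈ 62.597867 kN·m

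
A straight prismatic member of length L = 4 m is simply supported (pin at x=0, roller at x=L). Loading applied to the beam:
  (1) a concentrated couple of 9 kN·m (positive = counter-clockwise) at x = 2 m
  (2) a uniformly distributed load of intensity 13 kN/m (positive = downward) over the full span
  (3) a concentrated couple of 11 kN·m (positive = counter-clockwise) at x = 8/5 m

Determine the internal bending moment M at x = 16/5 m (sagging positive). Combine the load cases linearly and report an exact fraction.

Load 1 — applied couple M₀=9 kN·m at a=2 m (b=L-a=2):
  M_1 = M₀x/L - M₀  [x>a] = 9·(16/5)/4 - 9 = -9/5 kN·m
Load 2 — uniform load w=13 kN/m over full span:
  M_2 = wx(L-x)/2 = 13·(16/5)·(4-(16/5))/2 = 416/25 kN·m
Load 3 — applied couple M₀=11 kN·m at a=8/5 m (b=L-a=12/5):
  M_3 = M₀x/L - M₀  [x>a] = 11·(16/5)/4 - 11 = -11/5 kN·m
Superposition: M = Σ M_i = 316/25 kN·m ≈ 12.640000 kN·m

M(16/5) = 316/25 kN·m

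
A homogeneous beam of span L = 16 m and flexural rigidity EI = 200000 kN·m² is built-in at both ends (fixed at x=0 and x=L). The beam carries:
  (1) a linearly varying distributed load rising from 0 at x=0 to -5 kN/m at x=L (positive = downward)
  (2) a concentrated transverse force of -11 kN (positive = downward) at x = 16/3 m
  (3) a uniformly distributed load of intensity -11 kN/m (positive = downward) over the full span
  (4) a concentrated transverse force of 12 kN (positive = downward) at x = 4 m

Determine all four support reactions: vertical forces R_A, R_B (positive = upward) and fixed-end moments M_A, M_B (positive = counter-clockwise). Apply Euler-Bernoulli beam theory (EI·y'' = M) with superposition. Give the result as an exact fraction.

R_A = -21173/216 kN, M_A = -7463/27 kN·m, R_B = -25267/216 kN, M_B = 8173/27 kN·m

Load 1 — triangular load w₀=-5 kN/m (0→w₀ over full span):
  R_A = 3w₀L/20 = 3·(-5)·16/20 = -12 kN
  M_A = w₀L²/30 = (-5)·16²/30 = -128/3 kN·m
  R_B = 7w₀L/20 = 7·(-5)·16/20 = -28 kN
  M_B = -w₀L²/20 = -(-5)·16²/20 = 64 kN·m
Load 2 — point force P=-11 kN at a=16/3 m (b=L-a=32/3):
  R_A = Pb²(3a+b)/L³ = (-11)·(32/3)²·(3·(16/3)+(32/3))/16³ = -220/27 kN
  M_A = Pab²/L² = (-11)·(16/3)·(32/3)²/16² = -704/27 kN·m
  R_B = Pa²(a+3b)/L³ = (-11)·(16/3)²·((16/3)+3·(32/3))/16³ = -77/27 kN
  M_B = -Pa²b/L² = -(-11)·(16/3)²·(32/3)/16² = 352/27 kN·m
Load 3 — uniform load w=-11 kN/m over full span:
  R_A = wL/2 = (-11)·16/2 = -88 kN
  M_A = wL²/12 = (-11)·16²/12 = -704/3 kN·m
  R_B = wL/2 = (-11)·16/2 = -88 kN
  M_B = -wL²/12 = -(-11)·16²/12 = 704/3 kN·m
Load 4 — point force P=12 kN at a=4 m (b=L-a=12):
  R_A = Pb²(3a+b)/L³ = 12·12²·(3·4+12)/16³ = 81/8 kN
  M_A = Pab²/L² = 12·4·12²/16² = 27 kN·m
  R_B = Pa²(a+3b)/L³ = 12·4²·(4+3·12)/16³ = 15/8 kN
  M_B = -Pa²b/L² = -12·4²·12/16² = -9 kN·m
Superposition: R_A = -21173/216 kN, M_A = -7463/27 kN·m, R_B = -25267/216 kN, M_B = 8173/27 kN·m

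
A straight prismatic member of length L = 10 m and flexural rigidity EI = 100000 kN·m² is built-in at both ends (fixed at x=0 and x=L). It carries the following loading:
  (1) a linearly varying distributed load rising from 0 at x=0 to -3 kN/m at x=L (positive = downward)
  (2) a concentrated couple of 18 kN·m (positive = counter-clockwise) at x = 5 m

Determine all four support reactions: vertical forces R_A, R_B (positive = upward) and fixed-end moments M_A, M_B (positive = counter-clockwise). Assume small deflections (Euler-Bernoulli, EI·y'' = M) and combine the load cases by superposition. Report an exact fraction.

Load 1 — triangular load w₀=-3 kN/m (0→w₀ over full span):
  R_A = 3w₀L/20 = 3·(-3)·10/20 = -9/2 kN
  M_A = w₀L²/30 = (-3)·10²/30 = -10 kN·m
  R_B = 7w₀L/20 = 7·(-3)·10/20 = -21/2 kN
  M_B = -w₀L²/20 = -(-3)·10²/20 = 15 kN·m
Load 2 — applied couple M₀=18 kN·m at a=5 m (b=L-a=5):
  R_A = 6M₀ab/L³ = 6·18·5·5/10³ = 27/10 kN
  M_A = M₀b(2a-b)/L² = 18·5·(2·5-5)/10² = 9/2 kN·m
  R_B = -6M₀ab/L³ = -6·18·5·5/10³ = -27/10 kN
  M_B = M₀a(2b-a)/L² = 18·5·(2·5-5)/10² = 9/2 kN·m
Superposition: R_A = -9/5 kN, M_A = -11/2 kN·m, R_B = -66/5 kN, M_B = 39/2 kN·m

R_A = -9/5 kN, M_A = -11/2 kN·m, R_B = -66/5 kN, M_B = 39/2 kN·m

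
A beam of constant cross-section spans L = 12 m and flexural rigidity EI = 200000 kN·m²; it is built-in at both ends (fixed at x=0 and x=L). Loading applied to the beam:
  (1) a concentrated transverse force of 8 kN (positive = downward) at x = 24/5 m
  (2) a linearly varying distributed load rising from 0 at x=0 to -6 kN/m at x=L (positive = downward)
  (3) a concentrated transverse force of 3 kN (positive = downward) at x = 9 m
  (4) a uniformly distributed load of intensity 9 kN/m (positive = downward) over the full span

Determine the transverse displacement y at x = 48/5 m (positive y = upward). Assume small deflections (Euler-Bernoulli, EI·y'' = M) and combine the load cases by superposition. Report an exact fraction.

y(48/5) = -4798431/6250000000 m

Load 1 — point force P=8 kN at a=24/5 m (b=L-a=36/5):
  y_1 = -Pa²(L-x)²(3bL-(3b+a)(L-x))/(6L³EI)  [x>a] = -8·(24/5)²·(12-(48/5))²·(3·(36/5)·12-(3·(36/5)+(24/5))·(12-(48/5)))/(6·12³·200000) = -4896/48828125 m
Load 2 — triangular load w₀=-6 kN/m (0→w₀ over full span):
  y_2 = -w₀x²(L-x)²(x+2L)/(120LEI) = -(-6)·(48/5)²·(12-(48/5))²·((48/5)+2·12)/(120·12·200000) = 18144/48828125 m
Load 3 — point force P=3 kN at a=9 m (b=L-a=3):
  y_3 = -Pa²(L-x)²(3bL-(3b+a)(L-x))/(6L³EI)  [x>a] = -3·9²·(12-(48/5))²·(3·3·12-(3·3+9)·(12-(48/5)))/(6·12³·200000) = -2187/50000000 m
Load 4 — uniform load w=9 kN/m over full span:
  y_4 = -wx²(L-x)²/(24EI) = -9·(48/5)²·(12-(48/5))²/(24·200000) = -1944/1953125 m
Superposition: y = Σ y_i = -4798431/6250000000 m ≈ -0.000768 m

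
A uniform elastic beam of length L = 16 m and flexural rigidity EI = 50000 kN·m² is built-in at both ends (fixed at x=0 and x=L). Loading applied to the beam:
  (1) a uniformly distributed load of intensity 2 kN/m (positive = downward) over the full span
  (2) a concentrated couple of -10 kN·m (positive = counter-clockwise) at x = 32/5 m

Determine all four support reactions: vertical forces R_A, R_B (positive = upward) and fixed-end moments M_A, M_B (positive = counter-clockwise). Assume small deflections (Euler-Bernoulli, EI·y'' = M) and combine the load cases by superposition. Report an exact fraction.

Load 1 — uniform load w=2 kN/m over full span:
  R_A = wL/2 = 2·16/2 = 16 kN
  M_A = wL²/12 = 2·16²/12 = 128/3 kN·m
  R_B = wL/2 = 2·16/2 = 16 kN
  M_B = -wL²/12 = -2·16²/12 = -128/3 kN·m
Load 2 — applied couple M₀=-10 kN·m at a=32/5 m (b=L-a=48/5):
  R_A = 6M₀ab/L³ = 6·(-10)·(32/5)·(48/5)/16³ = -9/10 kN
  M_A = M₀b(2a-b)/L² = (-10)·(48/5)·(2·(32/5)-(48/5))/16² = -6/5 kN·m
  R_B = -6M₀ab/L³ = -6·(-10)·(32/5)·(48/5)/16³ = 9/10 kN
  M_B = M₀a(2b-a)/L² = (-10)·(32/5)·(2·(48/5)-(32/5))/16² = -16/5 kN·m
Superposition: R_A = 151/10 kN, M_A = 622/15 kN·m, R_B = 169/10 kN, M_B = -688/15 kN·m

R_A = 151/10 kN, M_A = 622/15 kN·m, R_B = 169/10 kN, M_B = -688/15 kN·m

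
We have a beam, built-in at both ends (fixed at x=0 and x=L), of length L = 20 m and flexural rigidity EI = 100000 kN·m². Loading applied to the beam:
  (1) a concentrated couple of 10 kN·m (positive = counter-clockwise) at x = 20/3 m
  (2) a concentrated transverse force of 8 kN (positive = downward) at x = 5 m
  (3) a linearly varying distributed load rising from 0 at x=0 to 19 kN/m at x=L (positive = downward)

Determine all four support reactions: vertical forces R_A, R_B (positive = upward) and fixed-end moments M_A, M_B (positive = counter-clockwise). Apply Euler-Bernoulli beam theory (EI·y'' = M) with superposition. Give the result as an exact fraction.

R_A = 773/12 kN, M_A = 1655/6 kN·m, R_B = 1603/12 kN, M_B = -2305/6 kN·m

Load 1 — applied couple M₀=10 kN·m at a=20/3 m (b=L-a=40/3):
  R_A = 6M₀ab/L³ = 6·10·(20/3)·(40/3)/20³ = 2/3 kN
  M_A = M₀b(2a-b)/L² = 10·(40/3)·(2·(20/3)-(40/3))/20² = 0 kN·m
  R_B = -6M₀ab/L³ = -6·10·(20/3)·(40/3)/20³ = -2/3 kN
  M_B = M₀a(2b-a)/L² = 10·(20/3)·(2·(40/3)-(20/3))/20² = 10/3 kN·m
Load 2 — point force P=8 kN at a=5 m (b=L-a=15):
  R_A = Pb²(3a+b)/L³ = 8·15²·(3·5+15)/20³ = 27/4 kN
  M_A = Pab²/L² = 8·5·15²/20² = 45/2 kN·m
  R_B = Pa²(a+3b)/L³ = 8·5²·(5+3·15)/20³ = 5/4 kN
  M_B = -Pa²b/L² = -8·5²·15/20² = -15/2 kN·m
Load 3 — triangular load w₀=19 kN/m (0→w₀ over full span):
  R_A = 3w₀L/20 = 3·19·20/20 = 57 kN
  M_A = w₀L²/30 = 19·20²/30 = 760/3 kN·m
  R_B = 7w₀L/20 = 7·19·20/20 = 133 kN
  M_B = -w₀L²/20 = -19·20²/20 = -380 kN·m
Superposition: R_A = 773/12 kN, M_A = 1655/6 kN·m, R_B = 1603/12 kN, M_B = -2305/6 kN·m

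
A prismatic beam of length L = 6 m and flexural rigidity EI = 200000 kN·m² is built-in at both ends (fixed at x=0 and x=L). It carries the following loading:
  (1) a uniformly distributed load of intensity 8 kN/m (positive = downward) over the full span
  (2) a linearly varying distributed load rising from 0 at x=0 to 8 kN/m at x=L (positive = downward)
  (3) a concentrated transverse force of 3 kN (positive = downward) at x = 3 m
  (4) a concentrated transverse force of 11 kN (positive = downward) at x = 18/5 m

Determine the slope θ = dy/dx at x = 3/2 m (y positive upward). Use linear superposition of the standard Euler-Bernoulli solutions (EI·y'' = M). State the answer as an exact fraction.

Load 1 — uniform load w=8 kN/m over full span:
  θ_1 = -wx(L-x)(L-2x)/(12EI) = -8·(3/2)·(6-(3/2))·(6-2·(3/2))/(12·200000) = -27/400000 rad
Load 2 — triangular load w₀=8 kN/m (0→w₀ over full span):
  θ_2 = -w₀(2x(L-x)(L-2x)(x+2L)+x²(L-x)²)/(120LEI) = -8·(2·(3/2)·(6-(3/2))·(6-2·(3/2))·((3/2)+2·6)+(3/2)²·(6-(3/2))²)/(120·6·200000) = -1053/32000000 rad
Load 3 — point force P=3 kN at a=3 m (b=L-a=3):
  θ_3 = -Pb²x(2aL-(3a+b)x)/(2L³EI)  [x≤a] = -3·3²·(3/2)·(2·3·6-(3·3+3)·(3/2))/(2·6³·200000) = -27/3200000 rad
Load 4 — point force P=11 kN at a=18/5 m (b=L-a=12/5):
  θ_4 = -Pb²x(2aL-(3a+b)x)/(2L³EI)  [x≤a] = -11·(12/5)²·(3/2)·(2·(18/5)·6-(3·(18/5)+(12/5))·(3/2))/(2·6³·200000) = -1287/50000000 rad
Superposition: θ = Σ θ_i = -107667/800000000 rad ≈ -0.000135 rad

θ(3/2) = -107667/800000000 rad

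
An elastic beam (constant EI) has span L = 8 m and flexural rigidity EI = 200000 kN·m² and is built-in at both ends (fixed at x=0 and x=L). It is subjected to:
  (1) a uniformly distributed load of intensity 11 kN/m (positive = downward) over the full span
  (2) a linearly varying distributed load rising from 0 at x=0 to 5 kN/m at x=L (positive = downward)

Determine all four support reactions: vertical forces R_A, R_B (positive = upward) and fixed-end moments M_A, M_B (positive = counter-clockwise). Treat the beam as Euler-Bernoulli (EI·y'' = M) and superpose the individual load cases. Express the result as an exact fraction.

R_A = 50 kN, M_A = 208/3 kN·m, R_B = 58 kN, M_B = -224/3 kN·m

Load 1 — uniform load w=11 kN/m over full span:
  R_A = wL/2 = 11·8/2 = 44 kN
  M_A = wL²/12 = 11·8²/12 = 176/3 kN·m
  R_B = wL/2 = 11·8/2 = 44 kN
  M_B = -wL²/12 = -11·8²/12 = -176/3 kN·m
Load 2 — triangular load w₀=5 kN/m (0→w₀ over full span):
  R_A = 3w₀L/20 = 3·5·8/20 = 6 kN
  M_A = w₀L²/30 = 5·8²/30 = 32/3 kN·m
  R_B = 7w₀L/20 = 7·5·8/20 = 14 kN
  M_B = -w₀L²/20 = -5·8²/20 = -16 kN·m
Superposition: R_A = 50 kN, M_A = 208/3 kN·m, R_B = 58 kN, M_B = -224/3 kN·m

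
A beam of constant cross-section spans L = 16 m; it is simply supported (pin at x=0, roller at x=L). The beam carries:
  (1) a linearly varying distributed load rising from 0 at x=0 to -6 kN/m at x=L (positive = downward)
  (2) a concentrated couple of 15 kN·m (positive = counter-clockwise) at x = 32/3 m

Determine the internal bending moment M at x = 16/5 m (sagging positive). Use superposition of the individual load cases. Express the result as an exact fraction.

M(16/5) = -5769/125 kN·m

Load 1 — triangular load w₀=-6 kN/m (0→w₀ over full span):
  M_1 = w₀Lx/6 - w₀x³/(6L) = (-6)·16·(16/5)/6 - (-6)·(16/5)³/(6·16) = -6144/125 kN·m
Load 2 — applied couple M₀=15 kN·m at a=32/3 m (b=L-a=16/3):
  M_2 = M₀x/L  [x≤a] = 15·(16/5)/16 = 3 kN·m
Superposition: M = Σ M_i = -5769/125 kN·m ≈ -46.152000 kN·m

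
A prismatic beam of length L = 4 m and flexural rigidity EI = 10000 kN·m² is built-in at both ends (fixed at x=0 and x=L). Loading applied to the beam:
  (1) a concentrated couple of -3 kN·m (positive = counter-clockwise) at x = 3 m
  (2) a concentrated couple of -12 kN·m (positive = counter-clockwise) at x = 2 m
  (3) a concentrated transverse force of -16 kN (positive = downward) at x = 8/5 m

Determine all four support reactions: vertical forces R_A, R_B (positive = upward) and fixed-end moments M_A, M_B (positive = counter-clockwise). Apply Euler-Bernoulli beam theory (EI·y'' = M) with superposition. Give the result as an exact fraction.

R_A = -62847/4000 kN, M_A = -26307/2000 kN·m, R_B = -1153/4000 kN, M_B = 7413/2000 kN·m

Load 1 — applied couple M₀=-3 kN·m at a=3 m (b=L-a=1):
  R_A = 6M₀ab/L³ = 6·(-3)·3·1/4³ = -27/32 kN
  M_A = M₀b(2a-b)/L² = (-3)·1·(2·3-1)/4² = -15/16 kN·m
  R_B = -6M₀ab/L³ = -6·(-3)·3·1/4³ = 27/32 kN
  M_B = M₀a(2b-a)/L² = (-3)·3·(2·1-3)/4² = 9/16 kN·m
Load 2 — applied couple M₀=-12 kN·m at a=2 m (b=L-a=2):
  R_A = 6M₀ab/L³ = 6·(-12)·2·2/4³ = -9/2 kN
  M_A = M₀b(2a-b)/L² = (-12)·2·(2·2-2)/4² = -3 kN·m
  R_B = -6M₀ab/L³ = -6·(-12)·2·2/4³ = 9/2 kN
  M_B = M₀a(2b-a)/L² = (-12)·2·(2·2-2)/4² = -3 kN·m
Load 3 — point force P=-16 kN at a=8/5 m (b=L-a=12/5):
  R_A = Pb²(3a+b)/L³ = (-16)·(12/5)²·(3·(8/5)+(12/5))/4³ = -1296/125 kN
  M_A = Pab²/L² = (-16)·(8/5)·(12/5)²/4² = -1152/125 kN·m
  R_B = Pa²(a+3b)/L³ = (-16)·(8/5)²·((8/5)+3·(12/5))/4³ = -704/125 kN
  M_B = -Pa²b/L² = -(-16)·(8/5)²·(12/5)/4² = 768/125 kN·m
Superposition: R_A = -62847/4000 kN, M_A = -26307/2000 kN·m, R_B = -1153/4000 kN, M_B = 7413/2000 kN·m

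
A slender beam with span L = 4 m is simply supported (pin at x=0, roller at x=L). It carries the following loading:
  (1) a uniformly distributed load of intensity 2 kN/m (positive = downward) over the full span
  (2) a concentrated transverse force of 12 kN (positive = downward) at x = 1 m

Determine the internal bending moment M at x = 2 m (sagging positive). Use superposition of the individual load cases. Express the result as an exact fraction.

M(2) = 10 kN·m

Load 1 — uniform load w=2 kN/m over full span:
  M_1 = wx(L-x)/2 = 2·2·(4-2)/2 = 4 kN·m
Load 2 — point force P=12 kN at a=1 m (b=L-a=3):
  M_2 = Pa(L-x)/L  [x>a] = 12·1·(4-2)/4 = 6 kN·m
Superposition: M = Σ M_i = 10 kN·m ≈ 10.000000 kN·m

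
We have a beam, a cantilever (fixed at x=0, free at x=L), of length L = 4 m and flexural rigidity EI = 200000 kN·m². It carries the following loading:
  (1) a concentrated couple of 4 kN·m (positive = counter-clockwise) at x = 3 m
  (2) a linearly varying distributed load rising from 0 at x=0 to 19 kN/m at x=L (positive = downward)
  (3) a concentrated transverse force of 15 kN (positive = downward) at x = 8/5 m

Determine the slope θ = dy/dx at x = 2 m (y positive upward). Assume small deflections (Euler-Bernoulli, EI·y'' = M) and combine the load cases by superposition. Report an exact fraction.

Load 1 — applied couple M₀=4 kN·m at a=3 m (b=L-a=1):
  θ_1 = M₀x/EI  [x≤a] = 4·2/200000 = 1/25000 rad
Load 2 — triangular load w₀=19 kN/m (0→w₀ over full span):
  θ_2 = (w₀Lx²/4-w₀L²x/3-w₀x⁴/(24L))/EI = (19·4·2²/4-19·4²·2/3-19·2⁴/(24·4))/200000 = -779/1200000 rad
Load 3 — point force P=15 kN at a=8/5 m (b=L-a=12/5):
  θ_3 = -Pa²/(2EI)  [x>a] = -15·(8/5)²/(2·200000) = -3/31250 rad
Superposition: θ = Σ θ_i = -4231/6000000 rad ≈ -0.000705 rad

θ(2) = -4231/6000000 rad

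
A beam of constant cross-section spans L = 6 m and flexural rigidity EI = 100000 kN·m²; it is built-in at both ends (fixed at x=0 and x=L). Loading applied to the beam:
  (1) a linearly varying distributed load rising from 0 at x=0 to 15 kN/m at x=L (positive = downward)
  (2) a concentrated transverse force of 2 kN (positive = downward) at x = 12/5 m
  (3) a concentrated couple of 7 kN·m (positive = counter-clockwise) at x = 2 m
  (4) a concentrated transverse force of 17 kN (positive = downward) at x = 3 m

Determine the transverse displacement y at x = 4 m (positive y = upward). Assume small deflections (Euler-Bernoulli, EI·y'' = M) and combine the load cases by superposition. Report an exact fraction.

Load 1 — triangular load w₀=15 kN/m (0→w₀ over full span):
  y_1 = -w₀x²(L-x)²(x+2L)/(120LEI) = -15·4²·(6-4)²·(4+2·6)/(120·6·100000) = -2/9375 m
Load 2 — point force P=2 kN at a=12/5 m (b=L-a=18/5):
  y_2 = -Pa²(L-x)²(3bL-(3b+a)(L-x))/(6L³EI)  [x>a] = -2·(12/5)²·(6-4)²·(3·(18/5)·6-(3·(18/5)+(12/5))·(6-4))/(6·6³·100000) = -16/1171875 m
Load 3 — applied couple M₀=7 kN·m at a=2 m (b=L-a=4):
  y_3 = (R_Ax³/6 - M_Ax²/2 - M₀(x-a)²/2)/EI  [x>a] with R_A=14/9, M_A=0 = ((14/9)·4³/6 - 0·4²/2 - 7·(4-2)²/2)/100000 = 7/270000 m
Load 4 — point force P=17 kN at a=3 m (b=L-a=3):
  y_4 = -Pa²(L-x)²(3bL-(3b+a)(L-x))/(6L³EI)  [x>a] = -17·3²·(6-4)²·(3·3·6-(3·3+3)·(6-4))/(6·6³·100000) = -17/120000 m
Superposition: y = Σ y_i = -231341/675000000 m ≈ -0.000343 m

y(4) = -231341/675000000 m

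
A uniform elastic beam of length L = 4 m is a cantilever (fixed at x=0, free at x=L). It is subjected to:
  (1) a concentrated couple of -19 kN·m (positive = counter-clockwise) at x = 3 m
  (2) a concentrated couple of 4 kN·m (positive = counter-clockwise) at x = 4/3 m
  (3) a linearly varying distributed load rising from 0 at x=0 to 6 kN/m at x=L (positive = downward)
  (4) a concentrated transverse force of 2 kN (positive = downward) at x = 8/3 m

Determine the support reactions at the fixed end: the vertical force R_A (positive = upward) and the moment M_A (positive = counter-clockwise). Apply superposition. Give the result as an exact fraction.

Load 1 — applied couple M₀=-19 kN·m at a=3 m (b=L-a=1):
  R_A = 0 kN
  M_A = -M₀ = -(-19) = 19 kN·m
Load 2 — applied couple M₀=4 kN·m at a=4/3 m (b=L-a=8/3):
  R_A = 0 kN
  M_A = -M₀ = -4 kN·m
Load 3 — triangular load w₀=6 kN/m (0→w₀ over full span):
  R_A = w₀L/2 = 6·4/2 = 12 kN
  M_A = w₀L²/3 = 6·4²/3 = 32 kN·m
Load 4 — point force P=2 kN at a=8/3 m (b=L-a=4/3):
  R_A = P = 2 kN
  M_A = Pa = 2·(8/3) = 16/3 kN·m
Superposition: R_A = 14 kN, M_A = 157/3 kN·m

R_A = 14 kN, M_A = 157/3 kN·m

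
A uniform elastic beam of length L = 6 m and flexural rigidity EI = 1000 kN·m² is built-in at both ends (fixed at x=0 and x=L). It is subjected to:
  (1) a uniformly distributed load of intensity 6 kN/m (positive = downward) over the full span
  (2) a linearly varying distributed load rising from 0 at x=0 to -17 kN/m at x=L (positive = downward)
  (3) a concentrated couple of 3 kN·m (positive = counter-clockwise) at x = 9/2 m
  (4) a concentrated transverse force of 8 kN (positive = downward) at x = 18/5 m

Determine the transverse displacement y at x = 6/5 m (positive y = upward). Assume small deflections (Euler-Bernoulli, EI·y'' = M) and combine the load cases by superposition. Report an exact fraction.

Load 1 — uniform load w=6 kN/m over full span:
  y_1 = -wx²(L-x)²/(24EI) = -6·(6/5)²·(6-(6/5))²/(24·1000) = -648/78125 m
Load 2 — triangular load w₀=-17 kN/m (0→w₀ over full span):
  y_2 = -w₀x²(L-x)²(x+2L)/(120LEI) = -(-17)·(6/5)²·(6-(6/5))²·((6/5)+2·6)/(120·6·1000) = 20196/1953125 m
Load 3 — applied couple M₀=3 kN·m at a=9/2 m (b=L-a=3/2):
  y_3 = (R_Ax³/6 - M_Ax²/2)/EI  [x≤a] with R_A=9/16, M_A=15/16 = ((9/16)·(6/5)³/6 - (15/16)·(6/5)²/2)/1000 = -513/1000000 m
Load 4 — point force P=8 kN at a=18/5 m (b=L-a=12/5):
  y_4 = -Pb²x²(3aL-(3a+b)x)/(6L³EI)  [x≤a] = -8·(12/5)²·(6/5)²·(3·(18/5)·6-(3·(18/5)+(12/5))·(6/5))/(6·6³·1000) = -4896/1953125 m
Superposition: y = Σ y_i = -4869/5000000 m ≈ -0.000974 m

y(6/5) = -4869/5000000 m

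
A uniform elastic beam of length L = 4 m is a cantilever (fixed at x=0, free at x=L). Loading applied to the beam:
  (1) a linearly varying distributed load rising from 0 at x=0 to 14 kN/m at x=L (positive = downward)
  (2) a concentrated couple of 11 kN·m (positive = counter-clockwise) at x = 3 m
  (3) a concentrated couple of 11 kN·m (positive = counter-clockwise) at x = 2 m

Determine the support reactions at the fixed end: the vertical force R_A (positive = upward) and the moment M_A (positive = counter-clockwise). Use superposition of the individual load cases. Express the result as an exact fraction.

R_A = 28 kN, M_A = 158/3 kN·m

Load 1 — triangular load w₀=14 kN/m (0→w₀ over full span):
  R_A = w₀L/2 = 14·4/2 = 28 kN
  M_A = w₀L²/3 = 14·4²/3 = 224/3 kN·m
Load 2 — applied couple M₀=11 kN·m at a=3 m (b=L-a=1):
  R_A = 0 kN
  M_A = -M₀ = -11 kN·m
Load 3 — applied couple M₀=11 kN·m at a=2 m (b=L-a=2):
  R_A = 0 kN
  M_A = -M₀ = -11 kN·m
Superposition: R_A = 28 kN, M_A = 158/3 kN·m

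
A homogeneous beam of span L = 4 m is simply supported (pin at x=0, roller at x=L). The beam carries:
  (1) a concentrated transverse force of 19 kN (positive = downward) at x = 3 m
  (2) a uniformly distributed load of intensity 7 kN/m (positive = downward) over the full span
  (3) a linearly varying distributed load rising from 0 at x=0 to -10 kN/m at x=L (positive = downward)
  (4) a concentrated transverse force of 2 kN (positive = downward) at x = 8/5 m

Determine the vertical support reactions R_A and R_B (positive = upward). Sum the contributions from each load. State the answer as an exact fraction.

R_A = 797/60 kN, R_B = 943/60 kN

Load 1 — point force P=19 kN at a=3 m (b=L-a=1):
  R_A = Pb/L = 19·1/4 = 19/4 kN
  R_B = Pa/L = 19·3/4 = 57/4 kN
Load 2 — uniform load w=7 kN/m over full span:
  R_A = wL/2 = 7·4/2 = 14 kN
  R_B = wL/2 = 7·4/2 = 14 kN
Load 3 — triangular load w₀=-10 kN/m (0→w₀ over full span):
  R_A = w₀L/6 = (-10)·4/6 = -20/3 kN
  R_B = w₀L/3 = (-10)·4/3 = -40/3 kN
Load 4 — point force P=2 kN at a=8/5 m (b=L-a=12/5):
  R_A = Pb/L = 2·(12/5)/4 = 6/5 kN
  R_B = Pa/L = 2·(8/5)/4 = 4/5 kN
Superposition: R_A = 797/60 kN, R_B = 943/60 kN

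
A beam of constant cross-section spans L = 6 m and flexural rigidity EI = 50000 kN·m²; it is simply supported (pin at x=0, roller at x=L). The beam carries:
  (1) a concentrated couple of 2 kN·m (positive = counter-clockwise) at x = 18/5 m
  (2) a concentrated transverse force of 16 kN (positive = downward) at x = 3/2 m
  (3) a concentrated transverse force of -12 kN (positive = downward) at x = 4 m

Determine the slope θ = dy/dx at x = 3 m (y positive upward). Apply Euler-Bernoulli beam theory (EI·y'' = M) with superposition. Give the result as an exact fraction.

θ(3) = 311/1875000 rad

Load 1 — applied couple M₀=2 kN·m at a=18/5 m (b=L-a=12/5):
  θ_1 = (M₀x²/(2L)+C₁)/EI  [x≤a] with C₁=M₀(3b²-L²)/(6L)=-26/25 = (2·3²/(2·6)+(-26/25))/50000 = 23/2500000 rad
Load 2 — point force P=16 kN at a=3/2 m (b=L-a=9/2):
  θ_2 = -Pa(2L²-6Lx+3x²+a²)/(6LEI)  [x>a] = -16·(3/2)·(2·6²-6·6·3+3·3²+(3/2)²)/(6·6·50000) = 9/100000 rad
Load 3 — point force P=-12 kN at a=4 m (b=L-a=2):
  θ_3 = -Pb(L²-b²-3x²)/(6LEI)  [x≤a] = -(-12)·2·(6²-2²-3·3²)/(6·6·50000) = 1/15000 rad
Superposition: θ = Σ θ_i = 311/1875000 rad ≈ 0.000166 rad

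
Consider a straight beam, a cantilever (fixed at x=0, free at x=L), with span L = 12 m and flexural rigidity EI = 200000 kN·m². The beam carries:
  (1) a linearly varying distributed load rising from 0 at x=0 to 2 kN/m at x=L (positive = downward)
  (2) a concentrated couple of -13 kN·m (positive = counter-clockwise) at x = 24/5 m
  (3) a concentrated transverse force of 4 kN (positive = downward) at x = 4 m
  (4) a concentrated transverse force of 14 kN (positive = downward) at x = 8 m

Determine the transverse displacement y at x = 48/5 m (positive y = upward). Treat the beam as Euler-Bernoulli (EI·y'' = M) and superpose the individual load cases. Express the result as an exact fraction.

Load 1 — triangular load w₀=2 kN/m (0→w₀ over full span):
  y_1 = (w₀Lx³/12-w₀L²x²/6-w₀x⁵/(120L))/EI = (2·12·(48/5)³/12-2·12²·(48/5)²/6-2·(48/5)⁵/(120·12))/200000 = -675648/48828125 m
Load 2 — applied couple M₀=-13 kN·m at a=24/5 m (b=L-a=36/5):
  y_2 = M₀a(2x-a)/(2EI)  [x>a] = (-13)·(24/5)·(2·(48/5)-(24/5))/(2·200000) = -351/156250 m
Load 3 — point force P=4 kN at a=4 m (b=L-a=8):
  y_3 = -Pa²(3x-a)/(6EI)  [x>a] = -4·4²·(3·(48/5)-4)/(6·200000) = -62/46875 m
Load 4 — point force P=14 kN at a=8 m (b=L-a=4):
  y_4 = -Pa²(3x-a)/(6EI)  [x>a] = -14·8²·(3·(48/5)-8)/(6·200000) = -728/46875 m
Superposition: y = Σ y_i = -9649513/292968750 m ≈ -0.032937 m

y(48/5) = -9649513/292968750 m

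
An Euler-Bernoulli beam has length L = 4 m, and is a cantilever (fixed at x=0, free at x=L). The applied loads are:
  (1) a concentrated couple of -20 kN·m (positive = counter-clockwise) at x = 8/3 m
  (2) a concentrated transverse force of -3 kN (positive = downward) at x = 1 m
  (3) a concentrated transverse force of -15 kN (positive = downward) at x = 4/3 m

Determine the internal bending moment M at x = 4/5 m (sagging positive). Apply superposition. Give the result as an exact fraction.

Load 1 — applied couple M₀=-20 kN·m at a=8/3 m (b=L-a=4/3):
  M_1 = M₀  [x≤a] = (-20) = -20 kN·m
Load 2 — point force P=-3 kN at a=1 m (b=L-a=3):
  M_2 = -P(a-x)  [x≤a] = -(-3)·(1-(4/5)) = 3/5 kN·m
Load 3 — point force P=-15 kN at a=4/3 m (b=L-a=8/3):
  M_3 = -P(a-x)  [x≤a] = -(-15)·((4/3)-(4/5)) = 8 kN·m
Superposition: M = Σ M_i = -57/5 kN·m ≈ -11.400000 kN·m

M(4/5) = -57/5 kN·m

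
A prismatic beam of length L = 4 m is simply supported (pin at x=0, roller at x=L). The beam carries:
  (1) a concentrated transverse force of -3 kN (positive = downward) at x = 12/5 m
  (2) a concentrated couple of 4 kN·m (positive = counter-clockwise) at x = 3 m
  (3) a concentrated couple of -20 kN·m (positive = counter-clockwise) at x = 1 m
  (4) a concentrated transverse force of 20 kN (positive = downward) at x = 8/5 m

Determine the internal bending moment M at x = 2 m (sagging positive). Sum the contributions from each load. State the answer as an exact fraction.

M(2) = 128/5 kN·m

Load 1 — point force P=-3 kN at a=12/5 m (b=L-a=8/5):
  M_1 = Pbx/L  [x≤a] = (-3)·(8/5)·2/4 = -12/5 kN·m
Load 2 — applied couple M₀=4 kN·m at a=3 m (b=L-a=1):
  M_2 = M₀x/L  [x≤a] = 4·2/4 = 2 kN·m
Load 3 — applied couple M₀=-20 kN·m at a=1 m (b=L-a=3):
  M_3 = M₀x/L - M₀  [x>a] = (-20)·2/4 - (-20) = 10 kN·m
Load 4 — point force P=20 kN at a=8/5 m (b=L-a=12/5):
  M_4 = Pa(L-x)/L  [x>a] = 20·(8/5)·(4-2)/4 = 16 kN·m
Superposition: M = Σ M_i = 128/5 kN·m ≈ 25.600000 kN·m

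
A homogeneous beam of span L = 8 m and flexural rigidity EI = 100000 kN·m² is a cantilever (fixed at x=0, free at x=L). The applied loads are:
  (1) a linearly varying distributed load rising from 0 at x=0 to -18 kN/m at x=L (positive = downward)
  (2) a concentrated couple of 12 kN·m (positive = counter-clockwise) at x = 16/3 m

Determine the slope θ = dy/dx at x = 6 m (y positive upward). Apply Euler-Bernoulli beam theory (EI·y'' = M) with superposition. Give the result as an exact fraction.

Load 1 — triangular load w₀=-18 kN/m (0→w₀ over full span):
  θ_1 = (w₀Lx²/4-w₀L²x/3-w₀x⁴/(24L))/EI = ((-18)·8·6²/4-(-18)·8²·6/3-(-18)·6⁴/(24·8))/100000 = 2259/200000 rad
Load 2 — applied couple M₀=12 kN·m at a=16/3 m (b=L-a=8/3):
  θ_2 = M₀a/EI  [x>a] = 12·(16/3)/100000 = 2/3125 rad
Superposition: θ = Σ θ_i = 2387/200000 rad ≈ 0.011935 rad

θ(6) = 2387/200000 rad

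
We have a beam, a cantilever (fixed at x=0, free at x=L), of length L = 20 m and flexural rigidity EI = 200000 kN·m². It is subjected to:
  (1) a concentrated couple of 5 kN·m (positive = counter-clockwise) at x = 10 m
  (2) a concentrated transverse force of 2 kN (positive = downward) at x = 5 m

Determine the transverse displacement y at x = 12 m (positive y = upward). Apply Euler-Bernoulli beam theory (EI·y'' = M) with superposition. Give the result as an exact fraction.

y(12) = 11/24000 m

Load 1 — applied couple M₀=5 kN·m at a=10 m (b=L-a=10):
  y_1 = M₀a(2x-a)/(2EI)  [x>a] = 5·10·(2·12-10)/(2·200000) = 7/4000 m
Load 2 — point force P=2 kN at a=5 m (b=L-a=15):
  y_2 = -Pa²(3x-a)/(6EI)  [x>a] = -2·5²·(3·12-5)/(6·200000) = -31/24000 m
Superposition: y = Σ y_i = 11/24000 m ≈ 0.000458 m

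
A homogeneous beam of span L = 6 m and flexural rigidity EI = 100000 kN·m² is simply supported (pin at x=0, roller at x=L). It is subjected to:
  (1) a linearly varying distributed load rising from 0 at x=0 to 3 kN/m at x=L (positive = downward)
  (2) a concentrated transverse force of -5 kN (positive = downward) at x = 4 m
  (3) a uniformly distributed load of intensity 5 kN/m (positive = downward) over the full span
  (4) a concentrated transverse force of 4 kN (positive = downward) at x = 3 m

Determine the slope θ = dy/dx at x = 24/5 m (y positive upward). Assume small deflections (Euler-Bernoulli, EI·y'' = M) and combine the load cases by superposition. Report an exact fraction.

Load 1 — triangular load w₀=3 kN/m (0→w₀ over full span):
  θ_1 = -w₀(7L⁴-30L²x²+15x⁴)/(360LEI) = -3·(7·6⁴-30·6²·(24/5)²+15·(24/5)⁴)/(360·6·100000) = 6813/62500000 rad
Load 2 — point force P=-5 kN at a=4 m (b=L-a=2):
  θ_2 = -Pa(2L²-6Lx+3x²+a²)/(6LEI)  [x>a] = -(-5)·4·(2·6²-6·6·(24/5)+3·(24/5)²+4²)/(6·6·100000) = -49/562500 rad
Load 3 — uniform load w=5 kN/m over full span:
  θ_3 = -w(L³-6Lx²+4x³)/(24EI) = -5·(6³-6·6·(24/5)²+4·(24/5)³)/(24·100000) = 891/2500000 rad
Load 4 — point force P=4 kN at a=3 m (b=L-a=3):
  θ_4 = -Pa(2L²-6Lx+3x²+a²)/(6LEI)  [x>a] = -4·3·(2·6²-6·6·(24/5)+3·(24/5)²+3²)/(6·6·100000) = 189/2500000 rad
Superposition: θ = Σ θ_i = 255317/562500000 rad ≈ 0.000454 rad

θ(24/5) = 255317/562500000 rad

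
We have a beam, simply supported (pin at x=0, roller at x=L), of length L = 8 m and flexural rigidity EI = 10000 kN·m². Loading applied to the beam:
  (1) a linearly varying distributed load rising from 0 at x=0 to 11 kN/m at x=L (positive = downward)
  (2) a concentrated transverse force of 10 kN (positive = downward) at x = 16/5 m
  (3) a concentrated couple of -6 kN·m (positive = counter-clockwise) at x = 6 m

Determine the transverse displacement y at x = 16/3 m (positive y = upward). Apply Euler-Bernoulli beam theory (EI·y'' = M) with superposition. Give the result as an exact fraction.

y(16/3) = -751553/22781250 m

Load 1 — triangular load w₀=11 kN/m (0→w₀ over full span):
  y_1 = -w₀x(7L⁴-10L²x²+3x⁴)/(360LEI) = -11·(16/3)·(7·8⁴-10·8²·(16/3)²+3·(16/3)⁴)/(360·8·10000) = -11968/455625 m
Load 2 — point force P=10 kN at a=16/5 m (b=L-a=24/5):
  y_2 = -Pa(L-x)(2Lx-a²-x²)/(6LEI)  [x>a] = -10·(16/5)·(8-(16/3))·(2·8·(16/3)-(16/5)²-(16/3)²)/(6·8·10000) = -10496/1265625 m
Load 3 — applied couple M₀=-6 kN·m at a=6 m (b=L-a=2):
  y_3 = (M₀x³/(6L)+C₁x)/EI  [x≤a] with C₁=M₀(3b²-L²)/(6L)=13/2 = ((-6)·(16/3)³/(6·8)+(13/2)·(16/3))/10000 = 53/33750 m
Superposition: y = Σ y_i = -751553/22781250 m ≈ -0.032990 m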